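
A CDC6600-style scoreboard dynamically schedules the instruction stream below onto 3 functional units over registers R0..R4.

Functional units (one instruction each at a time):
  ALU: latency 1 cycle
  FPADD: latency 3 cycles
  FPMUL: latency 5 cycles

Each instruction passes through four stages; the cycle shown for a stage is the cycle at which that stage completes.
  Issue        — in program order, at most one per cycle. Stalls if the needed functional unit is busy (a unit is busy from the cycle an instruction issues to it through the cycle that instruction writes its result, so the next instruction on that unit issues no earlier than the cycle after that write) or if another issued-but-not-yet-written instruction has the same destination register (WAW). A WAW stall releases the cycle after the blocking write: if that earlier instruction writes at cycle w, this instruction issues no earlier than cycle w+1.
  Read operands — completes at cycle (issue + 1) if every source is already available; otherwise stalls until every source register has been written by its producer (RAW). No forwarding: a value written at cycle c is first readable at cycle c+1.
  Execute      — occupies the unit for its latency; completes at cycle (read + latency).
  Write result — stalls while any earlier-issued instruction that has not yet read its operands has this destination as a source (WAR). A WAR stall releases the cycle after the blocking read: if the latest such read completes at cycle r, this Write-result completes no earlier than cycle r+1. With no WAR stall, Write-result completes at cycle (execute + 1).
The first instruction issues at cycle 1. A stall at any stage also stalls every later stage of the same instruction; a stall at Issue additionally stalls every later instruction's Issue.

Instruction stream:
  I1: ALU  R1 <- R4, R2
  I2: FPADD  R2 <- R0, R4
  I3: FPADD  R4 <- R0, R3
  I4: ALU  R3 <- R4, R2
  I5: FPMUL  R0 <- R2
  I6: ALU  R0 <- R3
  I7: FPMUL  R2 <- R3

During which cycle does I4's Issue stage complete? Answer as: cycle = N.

c1: I1 dispatched to ALU
c2: I1 operands ready, I2 dispatched to FPADD
c3: I1 complete, I2 operands ready
c4: R1←I1
c6: I2 complete
c7: R2←I2
c8: I3 dispatched to FPADD
c9: I3 operands ready, I4 dispatched to ALU
c10: I5 dispatched to FPMUL
c11: I5 operands ready
c12: I3 complete
c13: R4←I3
c14: I4 operands ready
c15: I4 complete
c16: R3←I4, I5 complete
c17: R0←I5
c18: I6 dispatched to ALU
c19: I6 operands ready, I7 dispatched to FPMUL
c20: I6 complete, I7 operands ready
c21: R0←I6
c25: I7 complete
c26: R2←I7

cycle = 9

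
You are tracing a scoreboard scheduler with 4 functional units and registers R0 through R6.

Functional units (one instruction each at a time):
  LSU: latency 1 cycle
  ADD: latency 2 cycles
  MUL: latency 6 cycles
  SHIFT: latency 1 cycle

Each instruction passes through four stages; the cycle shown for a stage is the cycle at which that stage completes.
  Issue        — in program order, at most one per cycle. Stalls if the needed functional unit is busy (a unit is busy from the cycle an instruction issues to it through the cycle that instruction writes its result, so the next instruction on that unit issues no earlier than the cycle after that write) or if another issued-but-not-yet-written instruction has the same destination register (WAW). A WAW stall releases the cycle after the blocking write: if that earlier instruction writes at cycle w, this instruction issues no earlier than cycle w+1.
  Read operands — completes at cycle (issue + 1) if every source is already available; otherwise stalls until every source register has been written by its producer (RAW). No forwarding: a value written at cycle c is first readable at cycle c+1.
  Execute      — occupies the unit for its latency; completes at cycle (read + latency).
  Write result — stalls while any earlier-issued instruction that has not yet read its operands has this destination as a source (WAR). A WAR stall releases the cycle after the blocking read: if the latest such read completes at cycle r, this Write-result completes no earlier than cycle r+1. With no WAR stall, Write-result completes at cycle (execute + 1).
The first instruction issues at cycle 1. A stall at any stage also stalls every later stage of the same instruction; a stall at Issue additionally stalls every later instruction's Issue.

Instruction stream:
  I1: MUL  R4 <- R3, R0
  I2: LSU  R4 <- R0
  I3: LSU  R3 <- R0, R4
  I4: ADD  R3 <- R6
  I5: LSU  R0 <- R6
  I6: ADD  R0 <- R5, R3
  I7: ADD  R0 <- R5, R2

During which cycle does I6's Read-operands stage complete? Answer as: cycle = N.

cycle = 24

I1: IS=1 RO=2 EX=8 WR=9
I2: IS=10 RO=11 EX=12 WR=13  [WAW R4: wait I1 write@9]
I3: IS=14 RO=15 EX=16 WR=17  [struct: LSU busy until I2 writes@13]
I4: IS=18 RO=19 EX=21 WR=22  [WAW R3: wait I3 write@17]
I5: IS=19 RO=20 EX=21 WR=22
I6: IS=23 RO=24 EX=26 WR=27  [WAW R0: wait I5 write@22]
I7: IS=28 RO=29 EX=31 WR=32  [struct: ADD busy until I6 writes@27]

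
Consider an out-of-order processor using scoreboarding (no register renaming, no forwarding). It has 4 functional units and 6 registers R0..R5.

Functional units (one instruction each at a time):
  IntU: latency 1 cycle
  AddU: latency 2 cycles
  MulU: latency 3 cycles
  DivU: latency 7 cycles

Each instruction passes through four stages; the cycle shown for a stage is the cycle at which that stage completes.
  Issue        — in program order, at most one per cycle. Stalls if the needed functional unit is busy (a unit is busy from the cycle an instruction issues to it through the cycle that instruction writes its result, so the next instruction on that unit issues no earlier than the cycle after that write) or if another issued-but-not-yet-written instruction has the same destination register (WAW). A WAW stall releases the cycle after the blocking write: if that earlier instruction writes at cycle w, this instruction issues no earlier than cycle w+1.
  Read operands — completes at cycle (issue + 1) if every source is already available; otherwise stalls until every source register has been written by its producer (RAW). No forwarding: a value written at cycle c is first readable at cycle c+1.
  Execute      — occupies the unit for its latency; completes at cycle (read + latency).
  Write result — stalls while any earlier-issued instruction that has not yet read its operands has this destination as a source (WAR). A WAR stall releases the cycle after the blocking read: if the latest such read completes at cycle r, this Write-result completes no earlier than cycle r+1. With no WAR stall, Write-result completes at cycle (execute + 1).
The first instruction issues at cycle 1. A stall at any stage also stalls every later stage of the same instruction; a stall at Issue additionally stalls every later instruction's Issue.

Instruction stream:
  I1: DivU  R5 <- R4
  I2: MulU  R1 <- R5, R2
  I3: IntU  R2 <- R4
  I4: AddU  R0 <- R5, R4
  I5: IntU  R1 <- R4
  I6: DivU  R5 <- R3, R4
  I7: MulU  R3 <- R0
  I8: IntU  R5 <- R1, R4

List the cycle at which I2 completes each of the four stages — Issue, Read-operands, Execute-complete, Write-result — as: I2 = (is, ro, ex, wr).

I2 = (2, 11, 14, 15)

cycle 1: I1 issues→DivU
cycle 2: I1 reads; I2 issues→MulU
cycle 3: I3 issues→IntU
cycle 4: I3 reads; I4 issues→AddU
cycle 5: I3 exec-done
cycle 9: I1 exec-done
cycle 10: I1 writes R5
cycle 11: I2 reads; I4 reads
cycle 12: I3 writes R2
cycle 13: I4 exec-done
cycle 14: I2 exec-done; I4 writes R0
cycle 15: I2 writes R1
cycle 16: I5 issues→IntU
cycle 17: I5 reads; I6 issues→DivU
cycle 18: I5 exec-done; I6 reads; I7 issues→MulU
cycle 19: I5 writes R1; I7 reads
cycle 22: I7 exec-done
cycle 23: I7 writes R3
cycle 25: I6 exec-done
cycle 26: I6 writes R5
cycle 27: I8 issues→IntU
cycle 28: I8 reads
cycle 29: I8 exec-done
cycle 30: I8 writes R5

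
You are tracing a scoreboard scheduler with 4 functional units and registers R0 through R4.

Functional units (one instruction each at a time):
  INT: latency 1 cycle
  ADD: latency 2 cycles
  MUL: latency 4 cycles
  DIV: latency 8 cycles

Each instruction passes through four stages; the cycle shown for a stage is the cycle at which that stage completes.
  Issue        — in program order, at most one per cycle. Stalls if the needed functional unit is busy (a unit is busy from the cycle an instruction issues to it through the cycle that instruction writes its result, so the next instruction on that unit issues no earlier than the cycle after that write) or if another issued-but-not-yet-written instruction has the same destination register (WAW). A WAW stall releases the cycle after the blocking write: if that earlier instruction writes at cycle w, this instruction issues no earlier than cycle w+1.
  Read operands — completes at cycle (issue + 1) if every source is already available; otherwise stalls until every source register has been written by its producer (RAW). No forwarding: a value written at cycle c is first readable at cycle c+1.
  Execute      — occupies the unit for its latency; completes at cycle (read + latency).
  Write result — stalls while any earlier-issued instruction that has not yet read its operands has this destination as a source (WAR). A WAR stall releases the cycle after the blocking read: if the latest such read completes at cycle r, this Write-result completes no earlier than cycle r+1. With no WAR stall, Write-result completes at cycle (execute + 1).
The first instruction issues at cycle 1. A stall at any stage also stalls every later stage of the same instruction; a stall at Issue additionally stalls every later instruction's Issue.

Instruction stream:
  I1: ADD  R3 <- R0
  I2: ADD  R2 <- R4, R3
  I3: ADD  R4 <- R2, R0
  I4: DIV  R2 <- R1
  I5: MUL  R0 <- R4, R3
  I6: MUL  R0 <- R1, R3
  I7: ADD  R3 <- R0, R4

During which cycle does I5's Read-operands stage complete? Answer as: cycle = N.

cycle 1: I1→ADD
cycle 2: I1 RO
cycle 4: I1 EX
cycle 5: I1 WR R3
cycle 6: I2→ADD
cycle 7: I2 RO
cycle 9: I2 EX
cycle 10: I2 WR R2
cycle 11: I3→ADD
cycle 12: I3 RO, I4→DIV
cycle 13: I4 RO, I5→MUL
cycle 14: I3 EX
cycle 15: I3 WR R4
cycle 16: I5 RO
cycle 20: I5 EX
cycle 21: I4 EX, I5 WR R0
cycle 22: I4 WR R2, I6→MUL
cycle 23: I6 RO, I7→ADD
cycle 27: I6 EX
cycle 28: I6 WR R0
cycle 29: I7 RO
cycle 31: I7 EX
cycle 32: I7 WR R3

cycle = 16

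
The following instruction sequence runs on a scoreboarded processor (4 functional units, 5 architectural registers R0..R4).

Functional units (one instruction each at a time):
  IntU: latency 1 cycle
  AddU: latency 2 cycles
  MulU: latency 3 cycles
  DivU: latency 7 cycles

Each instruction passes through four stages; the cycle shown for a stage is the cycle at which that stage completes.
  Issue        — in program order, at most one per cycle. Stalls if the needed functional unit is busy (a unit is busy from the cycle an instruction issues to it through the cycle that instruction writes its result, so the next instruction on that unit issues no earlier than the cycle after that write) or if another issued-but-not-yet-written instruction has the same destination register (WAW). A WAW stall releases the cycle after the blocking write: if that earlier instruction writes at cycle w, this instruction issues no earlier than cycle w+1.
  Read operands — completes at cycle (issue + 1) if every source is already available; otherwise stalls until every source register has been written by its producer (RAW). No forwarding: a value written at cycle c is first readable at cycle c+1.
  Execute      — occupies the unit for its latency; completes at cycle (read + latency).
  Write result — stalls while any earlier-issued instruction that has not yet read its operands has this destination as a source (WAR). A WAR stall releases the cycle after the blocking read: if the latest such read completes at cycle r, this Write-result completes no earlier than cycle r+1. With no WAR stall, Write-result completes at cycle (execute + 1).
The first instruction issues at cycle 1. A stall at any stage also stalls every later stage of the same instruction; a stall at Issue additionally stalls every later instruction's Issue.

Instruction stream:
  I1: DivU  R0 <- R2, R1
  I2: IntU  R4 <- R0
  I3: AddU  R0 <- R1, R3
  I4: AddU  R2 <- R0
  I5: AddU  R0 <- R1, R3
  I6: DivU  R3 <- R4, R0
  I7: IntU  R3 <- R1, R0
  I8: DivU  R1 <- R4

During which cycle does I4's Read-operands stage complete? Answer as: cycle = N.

cycle = 17

cycle 1: issue I1 (DivU)
cycle 2: I1 read-ops; issue I2 (IntU)
cycle 9: I1 finished on DivU
cycle 10: I1→R0
cycle 11: I2 read-ops; issue I3 (AddU)
cycle 12: I2 finished on IntU; I3 read-ops
cycle 13: I2→R4
cycle 14: I3 finished on AddU
cycle 15: I3→R0
cycle 16: issue I4 (AddU)
cycle 17: I4 read-ops
cycle 19: I4 finished on AddU
cycle 20: I4→R2
cycle 21: issue I5 (AddU)
cycle 22: I5 read-ops; issue I6 (DivU)
cycle 24: I5 finished on AddU
cycle 25: I5→R0
cycle 26: I6 read-ops
cycle 33: I6 finished on DivU
cycle 34: I6→R3
cycle 35: issue I7 (IntU)
cycle 36: I7 read-ops; issue I8 (DivU)
cycle 37: I7 finished on IntU; I8 read-ops
cycle 38: I7→R3
cycle 44: I8 finished on DivU
cycle 45: I8→R1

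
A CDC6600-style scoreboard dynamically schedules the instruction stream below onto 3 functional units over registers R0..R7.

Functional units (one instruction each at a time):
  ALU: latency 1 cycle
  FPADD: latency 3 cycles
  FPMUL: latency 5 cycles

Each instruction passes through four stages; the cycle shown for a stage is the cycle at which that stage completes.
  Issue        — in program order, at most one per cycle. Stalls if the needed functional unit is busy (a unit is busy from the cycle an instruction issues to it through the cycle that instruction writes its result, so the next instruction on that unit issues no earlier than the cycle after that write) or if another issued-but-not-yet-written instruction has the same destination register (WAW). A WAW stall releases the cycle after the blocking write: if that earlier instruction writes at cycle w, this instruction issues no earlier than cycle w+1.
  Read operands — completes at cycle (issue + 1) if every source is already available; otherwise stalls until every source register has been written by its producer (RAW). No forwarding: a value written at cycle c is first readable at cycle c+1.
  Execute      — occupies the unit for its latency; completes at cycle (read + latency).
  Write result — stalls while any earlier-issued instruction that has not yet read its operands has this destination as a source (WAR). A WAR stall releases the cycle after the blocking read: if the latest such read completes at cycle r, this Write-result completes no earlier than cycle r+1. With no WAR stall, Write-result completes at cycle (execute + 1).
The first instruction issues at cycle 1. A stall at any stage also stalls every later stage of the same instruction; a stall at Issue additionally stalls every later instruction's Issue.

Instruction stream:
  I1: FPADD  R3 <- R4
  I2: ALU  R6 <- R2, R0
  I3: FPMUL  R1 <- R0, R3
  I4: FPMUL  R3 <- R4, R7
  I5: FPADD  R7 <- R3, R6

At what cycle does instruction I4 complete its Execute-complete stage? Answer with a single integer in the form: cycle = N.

I1: IS=1 RO=2 EX=5 WR=6
I2: IS=2 RO=3 EX=4 WR=5
I3: IS=3 RO=7 EX=12 WR=13  [RAW R3: wait I1 write@6]
I4: IS=14 RO=15 EX=20 WR=21  [struct: FPMUL busy until I3 writes@13]
I5: IS=15 RO=22 EX=25 WR=26  [RAW R3: wait I4 write@21]

cycle = 20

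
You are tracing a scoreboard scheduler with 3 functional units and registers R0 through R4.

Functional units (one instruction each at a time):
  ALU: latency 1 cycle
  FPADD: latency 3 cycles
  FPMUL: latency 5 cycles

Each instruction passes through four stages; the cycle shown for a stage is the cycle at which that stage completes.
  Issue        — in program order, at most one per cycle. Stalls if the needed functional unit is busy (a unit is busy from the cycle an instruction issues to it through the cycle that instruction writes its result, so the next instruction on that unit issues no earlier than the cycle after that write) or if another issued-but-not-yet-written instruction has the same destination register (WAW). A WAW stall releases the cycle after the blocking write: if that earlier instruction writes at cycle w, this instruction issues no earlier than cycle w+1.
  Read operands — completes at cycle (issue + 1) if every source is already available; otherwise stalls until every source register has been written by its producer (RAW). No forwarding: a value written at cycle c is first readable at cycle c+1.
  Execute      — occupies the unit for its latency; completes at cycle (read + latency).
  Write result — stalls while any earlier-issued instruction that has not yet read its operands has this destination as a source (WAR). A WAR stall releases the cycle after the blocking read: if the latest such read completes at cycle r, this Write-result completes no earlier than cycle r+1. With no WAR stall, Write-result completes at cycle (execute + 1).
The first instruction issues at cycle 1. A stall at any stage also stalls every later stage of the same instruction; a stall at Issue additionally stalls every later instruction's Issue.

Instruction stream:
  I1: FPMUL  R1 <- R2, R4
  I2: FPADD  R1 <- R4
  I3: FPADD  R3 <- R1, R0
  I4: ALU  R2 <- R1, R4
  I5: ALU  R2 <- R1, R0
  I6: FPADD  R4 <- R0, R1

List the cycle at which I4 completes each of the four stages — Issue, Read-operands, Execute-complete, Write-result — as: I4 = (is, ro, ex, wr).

[1] I1 issues→FPMUL
[2] I1 reads
[7] I1 exec-done
[8] I1 writes R1
[9] I2 issues→FPADD
[10] I2 reads
[13] I2 exec-done
[14] I2 writes R1
[15] I3 issues→FPADD
[16] I3 reads; I4 issues→ALU
[17] I4 reads
[18] I4 exec-done
[19] I3 exec-done; I4 writes R2
[20] I3 writes R3; I5 issues→ALU
[21] I5 reads; I6 issues→FPADD
[22] I5 exec-done; I6 reads
[23] I5 writes R2
[25] I6 exec-done
[26] I6 writes R4

I4 = (16, 17, 18, 19)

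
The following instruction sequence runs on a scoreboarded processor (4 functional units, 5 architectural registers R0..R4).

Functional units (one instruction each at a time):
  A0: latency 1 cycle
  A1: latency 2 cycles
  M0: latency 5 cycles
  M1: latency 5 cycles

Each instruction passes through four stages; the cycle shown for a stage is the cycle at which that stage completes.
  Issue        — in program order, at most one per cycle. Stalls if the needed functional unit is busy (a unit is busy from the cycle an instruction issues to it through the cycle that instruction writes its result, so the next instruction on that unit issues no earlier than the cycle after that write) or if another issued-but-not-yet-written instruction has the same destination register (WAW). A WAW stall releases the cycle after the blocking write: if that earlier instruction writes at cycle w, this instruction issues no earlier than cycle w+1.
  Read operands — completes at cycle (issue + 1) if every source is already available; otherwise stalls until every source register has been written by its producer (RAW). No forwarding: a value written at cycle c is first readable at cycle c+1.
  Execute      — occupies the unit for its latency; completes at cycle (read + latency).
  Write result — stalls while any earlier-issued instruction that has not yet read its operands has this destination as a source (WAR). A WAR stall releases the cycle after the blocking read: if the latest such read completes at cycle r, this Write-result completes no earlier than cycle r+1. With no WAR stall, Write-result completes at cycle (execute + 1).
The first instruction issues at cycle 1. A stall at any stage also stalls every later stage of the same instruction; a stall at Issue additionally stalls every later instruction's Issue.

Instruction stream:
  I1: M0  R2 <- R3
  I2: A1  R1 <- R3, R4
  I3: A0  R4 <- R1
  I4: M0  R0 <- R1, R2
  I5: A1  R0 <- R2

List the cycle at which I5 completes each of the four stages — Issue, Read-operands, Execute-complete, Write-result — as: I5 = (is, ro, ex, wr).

[I1] 1/2/7/8
[I2] 2/3/5/6
[I3] 3/7/8/9  (RAW R1: wait I2 write@6)
[I4] 9/10/15/16  (struct: M0 busy until I1 writes@8)
[I5] 17/18/20/21  (WAW R0: wait I4 write@16)

I5 = (17, 18, 20, 21)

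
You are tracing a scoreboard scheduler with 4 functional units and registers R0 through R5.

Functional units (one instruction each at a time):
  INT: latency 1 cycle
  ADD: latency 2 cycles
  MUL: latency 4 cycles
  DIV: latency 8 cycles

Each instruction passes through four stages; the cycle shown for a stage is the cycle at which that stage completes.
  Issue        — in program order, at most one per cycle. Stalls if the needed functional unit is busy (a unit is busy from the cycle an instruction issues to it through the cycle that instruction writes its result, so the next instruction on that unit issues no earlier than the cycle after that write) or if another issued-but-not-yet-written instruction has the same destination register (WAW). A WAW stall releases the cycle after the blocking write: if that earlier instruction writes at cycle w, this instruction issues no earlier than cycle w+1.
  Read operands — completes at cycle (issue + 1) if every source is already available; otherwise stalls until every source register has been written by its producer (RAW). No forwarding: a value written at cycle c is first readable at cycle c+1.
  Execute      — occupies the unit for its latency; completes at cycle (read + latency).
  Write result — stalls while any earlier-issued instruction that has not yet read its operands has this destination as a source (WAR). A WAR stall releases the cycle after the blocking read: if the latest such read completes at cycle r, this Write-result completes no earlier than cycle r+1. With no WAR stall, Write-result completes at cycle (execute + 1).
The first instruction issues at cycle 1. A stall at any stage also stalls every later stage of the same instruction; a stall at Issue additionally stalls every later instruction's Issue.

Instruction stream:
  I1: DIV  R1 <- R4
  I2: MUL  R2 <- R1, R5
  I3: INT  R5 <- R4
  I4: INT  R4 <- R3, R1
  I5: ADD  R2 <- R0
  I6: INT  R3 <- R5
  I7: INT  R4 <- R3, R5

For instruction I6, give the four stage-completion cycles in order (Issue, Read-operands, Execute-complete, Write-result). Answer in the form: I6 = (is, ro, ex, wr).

I6 = (19, 20, 21, 22)

I1  is:1  ro:2  ex:10  wr:11
I2  is:2  ro:12  ex:16  wr:17  — RAW R1: wait I1 write@11
I3  is:3  ro:4  ex:5  wr:13  — WAR R5: wait I2 read@12
I4  is:14  ro:15  ex:16  wr:17  — struct: INT busy until I3 writes@13
I5  is:18  ro:19  ex:21  wr:22  — WAW R2: wait I2 write@17
I6  is:19  ro:20  ex:21  wr:22
I7  is:23  ro:24  ex:25  wr:26  — struct: INT busy until I6 writes@22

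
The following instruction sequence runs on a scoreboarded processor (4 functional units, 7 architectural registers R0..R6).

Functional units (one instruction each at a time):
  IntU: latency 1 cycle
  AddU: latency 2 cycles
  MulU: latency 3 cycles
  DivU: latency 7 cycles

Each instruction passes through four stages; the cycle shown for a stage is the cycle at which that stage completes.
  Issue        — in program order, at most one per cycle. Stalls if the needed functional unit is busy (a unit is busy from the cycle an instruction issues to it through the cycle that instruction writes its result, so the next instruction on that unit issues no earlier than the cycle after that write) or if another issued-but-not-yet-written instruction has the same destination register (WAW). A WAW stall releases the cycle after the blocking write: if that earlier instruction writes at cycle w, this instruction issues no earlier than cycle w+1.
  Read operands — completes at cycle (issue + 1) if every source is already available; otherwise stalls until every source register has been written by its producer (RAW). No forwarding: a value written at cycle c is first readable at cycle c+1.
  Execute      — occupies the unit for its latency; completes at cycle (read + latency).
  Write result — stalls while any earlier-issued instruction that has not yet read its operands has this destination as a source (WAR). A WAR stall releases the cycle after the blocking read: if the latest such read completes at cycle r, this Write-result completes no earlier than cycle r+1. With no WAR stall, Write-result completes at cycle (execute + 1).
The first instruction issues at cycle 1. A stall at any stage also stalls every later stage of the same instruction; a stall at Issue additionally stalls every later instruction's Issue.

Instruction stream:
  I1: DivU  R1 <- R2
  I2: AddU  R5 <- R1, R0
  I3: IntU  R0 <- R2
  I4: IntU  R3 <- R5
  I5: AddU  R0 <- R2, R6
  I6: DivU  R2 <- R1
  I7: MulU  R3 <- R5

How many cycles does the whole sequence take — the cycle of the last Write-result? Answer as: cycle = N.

1) issue 1, read 2, done 9, write 10
2) issue 2, read 11, done 13, write 14  <RAW R1: wait I1 write@10>
3) issue 3, read 4, done 5, write 12  <WAR R0: wait I2 read@11>
4) issue 13, read 15, done 16, write 17  <struct: IntU busy until I3 writes@12 / RAW R5: wait I2 write@14>
5) issue 15, read 16, done 18, write 19  <struct: AddU busy until I2 writes@14>
6) issue 16, read 17, done 24, write 25
7) issue 18, read 19, done 22, write 23  <WAW R3: wait I4 write@17>

cycle = 25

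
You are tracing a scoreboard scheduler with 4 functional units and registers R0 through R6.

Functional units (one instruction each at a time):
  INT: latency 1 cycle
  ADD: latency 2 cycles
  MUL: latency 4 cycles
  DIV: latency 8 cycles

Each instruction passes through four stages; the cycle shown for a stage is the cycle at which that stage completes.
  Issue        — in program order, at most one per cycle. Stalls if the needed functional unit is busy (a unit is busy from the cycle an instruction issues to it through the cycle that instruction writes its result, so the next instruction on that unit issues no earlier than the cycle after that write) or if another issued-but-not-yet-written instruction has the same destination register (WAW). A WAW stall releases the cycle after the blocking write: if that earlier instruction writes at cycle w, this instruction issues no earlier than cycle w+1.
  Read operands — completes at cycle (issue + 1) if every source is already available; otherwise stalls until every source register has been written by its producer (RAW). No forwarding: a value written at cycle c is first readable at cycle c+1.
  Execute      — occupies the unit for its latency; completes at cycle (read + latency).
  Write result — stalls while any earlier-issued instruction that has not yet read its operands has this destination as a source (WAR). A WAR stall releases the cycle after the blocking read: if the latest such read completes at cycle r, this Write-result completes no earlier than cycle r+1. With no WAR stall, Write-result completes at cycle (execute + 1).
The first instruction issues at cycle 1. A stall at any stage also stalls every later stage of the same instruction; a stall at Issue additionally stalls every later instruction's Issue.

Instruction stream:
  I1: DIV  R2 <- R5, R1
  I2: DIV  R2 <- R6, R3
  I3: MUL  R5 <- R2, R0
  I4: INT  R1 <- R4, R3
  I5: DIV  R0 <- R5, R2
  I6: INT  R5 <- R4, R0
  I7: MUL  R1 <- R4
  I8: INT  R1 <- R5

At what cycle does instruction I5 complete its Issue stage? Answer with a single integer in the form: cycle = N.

cycle = 23

I1: IS=1 RO=2 EX=10 WR=11
I2: IS=12 RO=13 EX=21 WR=22  [struct: DIV busy until I1 writes@11]
I3: IS=13 RO=23 EX=27 WR=28  [RAW R2: wait I2 write@22]
I4: IS=14 RO=15 EX=16 WR=17
I5: IS=23 RO=29 EX=37 WR=38  [struct: DIV busy until I2 writes@22; RAW R5: wait I3 write@28]
I6: IS=29 RO=39 EX=40 WR=41  [WAW R5: wait I3 write@28; RAW R0: wait I5 write@38]
I7: IS=30 RO=31 EX=35 WR=36
I8: IS=42 RO=43 EX=44 WR=45  [struct: INT busy until I6 writes@41]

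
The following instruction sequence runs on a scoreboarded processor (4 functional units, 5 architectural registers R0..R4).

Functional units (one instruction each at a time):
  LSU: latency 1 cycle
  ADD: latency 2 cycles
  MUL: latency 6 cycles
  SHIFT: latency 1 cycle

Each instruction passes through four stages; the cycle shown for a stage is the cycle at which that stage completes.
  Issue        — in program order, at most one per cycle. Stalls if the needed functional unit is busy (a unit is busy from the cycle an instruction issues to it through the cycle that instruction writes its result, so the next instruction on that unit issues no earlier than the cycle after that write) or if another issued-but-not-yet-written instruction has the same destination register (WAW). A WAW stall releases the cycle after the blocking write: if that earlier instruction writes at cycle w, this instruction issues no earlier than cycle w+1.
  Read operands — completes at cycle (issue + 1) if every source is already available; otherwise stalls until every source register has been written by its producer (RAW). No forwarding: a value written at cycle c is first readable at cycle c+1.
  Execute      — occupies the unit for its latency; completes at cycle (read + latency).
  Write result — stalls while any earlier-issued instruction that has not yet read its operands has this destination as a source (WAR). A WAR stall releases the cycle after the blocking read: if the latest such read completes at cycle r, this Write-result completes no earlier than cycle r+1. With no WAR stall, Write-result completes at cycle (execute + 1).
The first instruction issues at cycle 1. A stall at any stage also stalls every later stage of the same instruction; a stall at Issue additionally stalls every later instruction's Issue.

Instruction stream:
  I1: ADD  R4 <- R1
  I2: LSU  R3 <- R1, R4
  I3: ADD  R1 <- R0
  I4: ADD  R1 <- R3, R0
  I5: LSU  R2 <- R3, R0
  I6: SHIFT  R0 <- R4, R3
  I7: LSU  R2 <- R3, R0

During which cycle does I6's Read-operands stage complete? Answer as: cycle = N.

  I1 | 1 | 2 | 4 | 5
  I2 | 2 | 6 | 7 | 8   RAW R4: wait I1 write@5
  I3 | 6 | 7 | 9 | 10   struct: ADD busy until I1 writes@5
  I4 | 11 | 12 | 14 | 15   struct: ADD busy until I3 writes@10
  I5 | 12 | 13 | 14 | 15
  I6 | 13 | 14 | 15 | 16
  I7 | 16 | 17 | 18 | 19   struct: LSU busy until I5 writes@15

cycle = 14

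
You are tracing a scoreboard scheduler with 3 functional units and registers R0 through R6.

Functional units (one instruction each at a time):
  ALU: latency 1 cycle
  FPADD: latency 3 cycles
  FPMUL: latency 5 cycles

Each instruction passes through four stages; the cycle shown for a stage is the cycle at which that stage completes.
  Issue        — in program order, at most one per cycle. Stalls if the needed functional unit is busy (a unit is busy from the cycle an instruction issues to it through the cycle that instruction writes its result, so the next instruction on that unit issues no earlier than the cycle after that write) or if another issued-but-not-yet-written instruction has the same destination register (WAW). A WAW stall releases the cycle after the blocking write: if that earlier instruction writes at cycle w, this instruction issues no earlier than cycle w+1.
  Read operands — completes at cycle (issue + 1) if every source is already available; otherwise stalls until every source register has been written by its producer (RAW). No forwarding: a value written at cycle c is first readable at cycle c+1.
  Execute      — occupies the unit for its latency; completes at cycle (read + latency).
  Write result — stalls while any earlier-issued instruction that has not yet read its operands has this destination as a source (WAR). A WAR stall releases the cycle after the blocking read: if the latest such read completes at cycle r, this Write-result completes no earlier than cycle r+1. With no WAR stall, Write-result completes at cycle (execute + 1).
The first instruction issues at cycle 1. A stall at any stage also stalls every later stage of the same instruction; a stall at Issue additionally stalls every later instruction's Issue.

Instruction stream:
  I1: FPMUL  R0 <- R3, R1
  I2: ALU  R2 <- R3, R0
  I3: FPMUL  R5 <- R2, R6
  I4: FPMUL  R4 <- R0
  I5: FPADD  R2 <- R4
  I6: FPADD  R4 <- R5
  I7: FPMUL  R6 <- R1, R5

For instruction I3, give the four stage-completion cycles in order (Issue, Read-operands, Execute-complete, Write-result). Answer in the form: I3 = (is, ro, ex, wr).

I3 = (9, 12, 17, 18)

1) issue 1, read 2, done 7, write 8
2) issue 2, read 9, done 10, write 11  <RAW R0: wait I1 write@8>
3) issue 9, read 12, done 17, write 18  <struct: FPMUL busy until I1 writes@8 / RAW R2: wait I2 write@11>
4) issue 19, read 20, done 25, write 26  <struct: FPMUL busy until I3 writes@18>
5) issue 20, read 27, done 30, write 31  <RAW R4: wait I4 write@26>
6) issue 32, read 33, done 36, write 37  <struct: FPADD busy until I5 writes@31>
7) issue 33, read 34, done 39, write 40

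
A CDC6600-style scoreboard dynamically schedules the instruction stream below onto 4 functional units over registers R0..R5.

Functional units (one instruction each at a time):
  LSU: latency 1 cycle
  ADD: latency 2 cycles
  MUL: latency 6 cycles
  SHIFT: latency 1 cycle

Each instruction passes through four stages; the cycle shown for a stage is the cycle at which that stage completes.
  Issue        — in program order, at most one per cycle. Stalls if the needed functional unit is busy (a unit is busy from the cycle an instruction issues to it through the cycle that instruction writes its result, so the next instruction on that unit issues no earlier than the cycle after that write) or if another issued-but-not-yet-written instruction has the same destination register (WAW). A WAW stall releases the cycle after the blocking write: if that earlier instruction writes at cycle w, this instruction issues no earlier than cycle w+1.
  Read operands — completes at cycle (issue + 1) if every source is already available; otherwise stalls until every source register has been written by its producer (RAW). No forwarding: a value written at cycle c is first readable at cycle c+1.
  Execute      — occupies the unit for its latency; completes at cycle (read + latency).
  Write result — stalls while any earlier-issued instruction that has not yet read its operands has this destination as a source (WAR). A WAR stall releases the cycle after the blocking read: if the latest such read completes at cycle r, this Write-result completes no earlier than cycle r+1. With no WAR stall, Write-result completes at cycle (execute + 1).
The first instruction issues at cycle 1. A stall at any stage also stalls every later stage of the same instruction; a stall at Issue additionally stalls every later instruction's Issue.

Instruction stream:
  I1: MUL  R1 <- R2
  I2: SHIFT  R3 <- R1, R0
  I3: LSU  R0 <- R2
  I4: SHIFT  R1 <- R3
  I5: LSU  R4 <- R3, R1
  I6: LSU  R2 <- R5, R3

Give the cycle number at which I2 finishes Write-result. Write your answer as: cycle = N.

c1: I1 dispatched to MUL
c2: I1 operands ready · I2 dispatched to SHIFT
c3: I3 dispatched to LSU
c4: I3 operands ready
c5: I3 complete
c8: I1 complete
c9: R1←I1
c10: I2 operands ready
c11: I2 complete · R0←I3
c12: R3←I2
c13: I4 dispatched to SHIFT
c14: I4 operands ready · I5 dispatched to LSU
c15: I4 complete
c16: R1←I4
c17: I5 operands ready
c18: I5 complete
c19: R4←I5
c20: I6 dispatched to LSU
c21: I6 operands ready
c22: I6 complete
c23: R2←I6

cycle = 12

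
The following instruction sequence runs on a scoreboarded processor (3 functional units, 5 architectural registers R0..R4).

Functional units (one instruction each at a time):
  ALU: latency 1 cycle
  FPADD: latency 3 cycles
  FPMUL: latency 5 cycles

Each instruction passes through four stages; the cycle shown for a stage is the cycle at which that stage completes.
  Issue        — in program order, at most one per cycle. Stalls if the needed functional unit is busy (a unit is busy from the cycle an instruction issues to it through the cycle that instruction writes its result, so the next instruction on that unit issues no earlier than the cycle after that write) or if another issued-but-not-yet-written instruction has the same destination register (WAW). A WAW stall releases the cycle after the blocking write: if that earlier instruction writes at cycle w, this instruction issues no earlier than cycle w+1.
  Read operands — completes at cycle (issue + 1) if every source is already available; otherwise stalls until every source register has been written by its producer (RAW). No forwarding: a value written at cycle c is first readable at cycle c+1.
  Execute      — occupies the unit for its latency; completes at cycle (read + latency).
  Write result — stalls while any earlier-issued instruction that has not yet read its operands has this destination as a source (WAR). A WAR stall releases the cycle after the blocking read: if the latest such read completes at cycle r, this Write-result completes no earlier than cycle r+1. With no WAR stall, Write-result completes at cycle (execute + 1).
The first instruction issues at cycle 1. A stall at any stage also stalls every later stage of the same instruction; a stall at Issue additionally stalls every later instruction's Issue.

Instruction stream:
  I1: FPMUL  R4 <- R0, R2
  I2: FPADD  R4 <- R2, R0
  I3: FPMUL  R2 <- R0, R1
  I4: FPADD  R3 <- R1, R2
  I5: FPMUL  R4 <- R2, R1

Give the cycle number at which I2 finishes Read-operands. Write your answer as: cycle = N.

cycle = 10

c1: I1 dispatched to FPMUL
c2: I1 operands ready
c7: I1 complete
c8: R4←I1
c9: I2 dispatched to FPADD
c10: I2 operands ready · I3 dispatched to FPMUL
c11: I3 operands ready
c13: I2 complete
c14: R4←I2
c15: I4 dispatched to FPADD
c16: I3 complete
c17: R2←I3
c18: I4 operands ready · I5 dispatched to FPMUL
c19: I5 operands ready
c21: I4 complete
c22: R3←I4
c24: I5 complete
c25: R4←I5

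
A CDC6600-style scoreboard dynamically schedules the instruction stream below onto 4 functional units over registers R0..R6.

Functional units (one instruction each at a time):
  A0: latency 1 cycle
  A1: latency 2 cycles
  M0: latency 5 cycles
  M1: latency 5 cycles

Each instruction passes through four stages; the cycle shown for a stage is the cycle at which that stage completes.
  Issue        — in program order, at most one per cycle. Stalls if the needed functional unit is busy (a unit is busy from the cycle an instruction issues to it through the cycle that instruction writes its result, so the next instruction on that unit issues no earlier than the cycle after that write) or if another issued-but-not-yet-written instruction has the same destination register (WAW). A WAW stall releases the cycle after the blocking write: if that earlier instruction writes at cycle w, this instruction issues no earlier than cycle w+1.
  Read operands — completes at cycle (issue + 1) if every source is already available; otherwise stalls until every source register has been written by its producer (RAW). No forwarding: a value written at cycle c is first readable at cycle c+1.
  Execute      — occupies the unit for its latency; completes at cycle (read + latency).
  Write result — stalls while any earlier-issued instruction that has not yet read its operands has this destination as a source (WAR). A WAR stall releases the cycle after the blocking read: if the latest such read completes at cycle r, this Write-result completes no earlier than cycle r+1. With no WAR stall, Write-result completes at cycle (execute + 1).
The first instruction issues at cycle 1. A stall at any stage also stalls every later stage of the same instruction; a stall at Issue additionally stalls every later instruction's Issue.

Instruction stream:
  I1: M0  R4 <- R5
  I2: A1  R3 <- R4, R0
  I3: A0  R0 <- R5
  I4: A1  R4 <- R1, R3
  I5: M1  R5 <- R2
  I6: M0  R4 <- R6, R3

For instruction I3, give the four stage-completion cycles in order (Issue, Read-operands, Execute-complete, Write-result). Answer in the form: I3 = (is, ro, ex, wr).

I3 = (3, 4, 5, 10)

c1: I1 dispatched to M0
c2: I1 operands ready; I2 dispatched to A1
c3: I3 dispatched to A0
c4: I3 operands ready
c5: I3 complete
c7: I1 complete
c8: R4←I1
c9: I2 operands ready
c10: R0←I3
c11: I2 complete
c12: R3←I2
c13: I4 dispatched to A1
c14: I4 operands ready; I5 dispatched to M1
c15: I5 operands ready
c16: I4 complete
c17: R4←I4
c18: I6 dispatched to M0
c19: I6 operands ready
c20: I5 complete
c21: R5←I5
c24: I6 complete
c25: R4←I6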